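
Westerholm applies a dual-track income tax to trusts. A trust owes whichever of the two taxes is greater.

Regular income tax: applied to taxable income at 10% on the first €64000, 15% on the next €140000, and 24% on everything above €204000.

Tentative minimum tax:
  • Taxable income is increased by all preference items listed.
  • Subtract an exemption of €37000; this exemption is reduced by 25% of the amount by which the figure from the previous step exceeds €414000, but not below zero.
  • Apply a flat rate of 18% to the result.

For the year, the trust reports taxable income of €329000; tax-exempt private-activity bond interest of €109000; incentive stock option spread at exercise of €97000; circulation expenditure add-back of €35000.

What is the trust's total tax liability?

Tentative minimum tax:
  Adjusted income: €329000 + €109000 + €97000 + €35000 = €570000
  Exemption: 25% × (€570000 − €414000) = €39000 ≥ €37000, so the exemption is fully phased out
  Base: €570000 − €0 = €570000
  €570000 × 18% = €102600

Regular income tax:
  €64000 × 10% = €6400
  €140000 × 15% = €21000
  €125000 × 24% = €30000
  → €57400

€102600 > €57400, so the tentative minimum tax is the binding amount.

€102600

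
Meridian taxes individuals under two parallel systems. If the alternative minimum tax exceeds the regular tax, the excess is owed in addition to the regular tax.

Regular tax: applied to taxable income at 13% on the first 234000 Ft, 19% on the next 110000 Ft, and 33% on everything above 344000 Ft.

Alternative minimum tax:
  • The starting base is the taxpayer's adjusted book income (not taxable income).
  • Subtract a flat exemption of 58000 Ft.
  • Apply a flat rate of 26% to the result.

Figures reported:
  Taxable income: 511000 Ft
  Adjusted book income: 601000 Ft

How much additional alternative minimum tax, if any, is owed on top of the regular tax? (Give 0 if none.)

Alternative minimum tax:
  Base (adjusted book income): 601000 Ft
  Less exemption 58000 Ft → base 543000 Ft
  543000 Ft × 26% = 141180 Ft

Regular tax:
  234000 Ft × 13% = 30420 Ft
  110000 Ft × 19% = 20900 Ft
  167000 Ft × 33% = 55110 Ft
  → 106430 Ft

Excess of alternative minimum tax over regular tax: 141180 Ft − 106430 Ft = 34750 Ft.

34750 Ft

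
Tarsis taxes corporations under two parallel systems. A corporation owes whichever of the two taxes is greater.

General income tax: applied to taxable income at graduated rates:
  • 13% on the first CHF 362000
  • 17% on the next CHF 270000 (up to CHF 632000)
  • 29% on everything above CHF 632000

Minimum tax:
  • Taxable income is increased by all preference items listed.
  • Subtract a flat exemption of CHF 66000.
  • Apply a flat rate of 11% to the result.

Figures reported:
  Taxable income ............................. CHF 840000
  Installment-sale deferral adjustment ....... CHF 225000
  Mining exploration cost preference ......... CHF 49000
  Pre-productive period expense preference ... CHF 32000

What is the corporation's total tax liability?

CHF 153280

General income tax:
  CHF 362000 × 13% = CHF 47060
  CHF 270000 × 17% = CHF 45900
  CHF 208000 × 29% = CHF 60320
  → CHF 153280

Minimum tax:
  Adjusted income: CHF 840000 + CHF 225000 + CHF 49000 + CHF 32000 = CHF 1146000
  Less exemption CHF 66000 → base CHF 1080000
  CHF 1080000 × 11% = CHF 118800

CHF 153280 > CHF 118800, so the general income tax governs.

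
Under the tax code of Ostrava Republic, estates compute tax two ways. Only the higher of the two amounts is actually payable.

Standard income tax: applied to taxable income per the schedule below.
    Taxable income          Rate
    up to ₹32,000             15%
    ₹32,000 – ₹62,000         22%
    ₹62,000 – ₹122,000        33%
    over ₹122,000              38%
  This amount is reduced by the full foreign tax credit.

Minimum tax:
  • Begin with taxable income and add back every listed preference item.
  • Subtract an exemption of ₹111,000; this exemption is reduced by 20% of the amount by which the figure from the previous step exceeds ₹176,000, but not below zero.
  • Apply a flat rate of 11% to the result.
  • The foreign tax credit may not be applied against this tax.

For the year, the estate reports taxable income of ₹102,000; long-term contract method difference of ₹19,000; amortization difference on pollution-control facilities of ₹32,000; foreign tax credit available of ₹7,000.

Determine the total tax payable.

₹17,600

Minimum tax:
  Adjusted income: ₹102,000 + ₹19,000 + ₹32,000 = ₹153,000
  Exemption: ₹153,000 ≤ ₹176,000, so full ₹111,000 applies
  Base: ₹153,000 − ₹111,000 = ₹42,000
  ₹42,000 × 11% = ₹4,620

Standard income tax:
  ₹32,000 × 15% = ₹4,800
  ₹30,000 × 22% = ₹6,600
  ₹40,000 × 33% = ₹13,200
  → ₹24,600
  Less foreign tax credit ₹7,000 → ₹17,600

₹17,600 > ₹4,620, so the standard income tax governs.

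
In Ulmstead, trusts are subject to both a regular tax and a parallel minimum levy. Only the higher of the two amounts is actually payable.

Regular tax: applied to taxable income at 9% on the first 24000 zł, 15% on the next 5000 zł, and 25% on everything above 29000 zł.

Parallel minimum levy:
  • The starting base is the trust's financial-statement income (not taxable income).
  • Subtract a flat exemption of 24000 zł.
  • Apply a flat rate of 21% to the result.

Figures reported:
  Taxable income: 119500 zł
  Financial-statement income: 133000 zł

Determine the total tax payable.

25535 zł

Regular tax:
  24000 zł × 9% = 2160 zł
  5000 zł × 15% = 750 zł
  90500 zł × 25% = 22625 zł
  → 25535 zł

Parallel minimum levy:
  Base (financial-statement income): 133000 zł
  Less exemption 24000 zł → base 109000 zł
  109000 zł × 21% = 22890 zł

25535 zł > 22890 zł, so the regular tax governs.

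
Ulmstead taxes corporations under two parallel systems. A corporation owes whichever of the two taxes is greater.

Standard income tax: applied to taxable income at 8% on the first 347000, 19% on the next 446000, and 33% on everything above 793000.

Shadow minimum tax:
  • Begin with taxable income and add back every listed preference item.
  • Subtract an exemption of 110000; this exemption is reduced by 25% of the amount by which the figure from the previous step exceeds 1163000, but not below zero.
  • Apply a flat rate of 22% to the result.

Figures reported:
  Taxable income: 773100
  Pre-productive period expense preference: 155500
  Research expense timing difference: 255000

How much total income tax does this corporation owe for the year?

Shadow minimum tax:
  Adjusted income: 773100 + 155500 + 255000 = 1183600
  Exemption: 110000 − 25% × (1183600 − 1163000) = 110000 − 5150 = 104850
  Base: 1183600 − 104850 = 1078750
  1078750 × 22% = 237325

Standard income tax:
  347000 × 8% = 27760
  426100 × 19% = 80959
  → 108719

237325 > 108719, so the shadow minimum tax is the binding amount.

237325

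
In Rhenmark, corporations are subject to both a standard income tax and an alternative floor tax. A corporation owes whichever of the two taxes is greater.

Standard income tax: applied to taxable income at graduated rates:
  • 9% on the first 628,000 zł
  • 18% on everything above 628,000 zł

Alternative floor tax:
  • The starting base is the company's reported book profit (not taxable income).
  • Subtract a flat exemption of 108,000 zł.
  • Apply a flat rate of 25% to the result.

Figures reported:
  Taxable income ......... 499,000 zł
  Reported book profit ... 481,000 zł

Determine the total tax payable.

93,250 zł

Standard income tax:
  499,000 zł × 9% = 44,910 zł

Alternative floor tax:
  Base (reported book profit): 481,000 zł
  Less exemption 108,000 zł → base 373,000 zł
  373,000 zł × 25% = 93,250 zł

93,250 zł > 44,910 zł, so the alternative floor tax is the binding amount.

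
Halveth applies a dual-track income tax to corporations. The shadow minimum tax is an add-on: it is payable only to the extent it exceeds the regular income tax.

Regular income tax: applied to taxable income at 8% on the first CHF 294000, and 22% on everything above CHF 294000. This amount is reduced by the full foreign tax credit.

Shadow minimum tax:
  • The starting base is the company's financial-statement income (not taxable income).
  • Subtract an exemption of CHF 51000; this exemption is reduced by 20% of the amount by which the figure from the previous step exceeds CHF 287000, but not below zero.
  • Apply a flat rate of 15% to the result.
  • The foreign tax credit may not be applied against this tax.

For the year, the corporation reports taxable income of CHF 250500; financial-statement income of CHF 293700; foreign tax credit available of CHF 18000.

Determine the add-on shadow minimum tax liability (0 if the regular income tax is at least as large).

Shadow minimum tax:
  Base (financial-statement income): CHF 293700
  Exemption: CHF 51000 − 20% × (CHF 293700 − CHF 287000) = CHF 51000 − CHF 1340 = CHF 49660
  Base: CHF 293700 − CHF 49660 = CHF 244040
  CHF 244040 × 15% = CHF 36606

Regular income tax:
  CHF 250500 × 8% = CHF 20040
  Less foreign tax credit CHF 18000 → CHF 2040

Excess of shadow minimum tax over regular income tax: CHF 36606 − CHF 2040 = CHF 34566.

CHF 34566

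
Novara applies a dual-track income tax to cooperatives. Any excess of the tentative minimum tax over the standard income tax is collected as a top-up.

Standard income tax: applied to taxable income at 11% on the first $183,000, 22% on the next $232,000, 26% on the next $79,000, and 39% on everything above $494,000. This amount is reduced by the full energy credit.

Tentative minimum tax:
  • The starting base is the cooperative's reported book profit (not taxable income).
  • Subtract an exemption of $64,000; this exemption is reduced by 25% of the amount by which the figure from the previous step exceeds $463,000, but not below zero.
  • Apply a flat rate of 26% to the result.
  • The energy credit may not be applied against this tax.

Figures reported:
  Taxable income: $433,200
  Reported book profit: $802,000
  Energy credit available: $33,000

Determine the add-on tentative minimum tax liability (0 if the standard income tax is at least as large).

Standard income tax:
  $183,000 × 11% = $20,130
  $232,000 × 22% = $51,040
  $18,200 × 26% = $4,732
  → $75,902
  Less energy credit $33,000 → $42,902

Tentative minimum tax:
  Base (reported book profit): $802,000
  Exemption: 25% × ($802,000 − $463,000) = $84,750 ≥ $64,000, so the exemption is fully phased out
  Base: $802,000 − $0 = $802,000
  $802,000 × 26% = $208,520

Excess of tentative minimum tax over standard income tax: $208,520 − $42,902 = $165,618.

$165,618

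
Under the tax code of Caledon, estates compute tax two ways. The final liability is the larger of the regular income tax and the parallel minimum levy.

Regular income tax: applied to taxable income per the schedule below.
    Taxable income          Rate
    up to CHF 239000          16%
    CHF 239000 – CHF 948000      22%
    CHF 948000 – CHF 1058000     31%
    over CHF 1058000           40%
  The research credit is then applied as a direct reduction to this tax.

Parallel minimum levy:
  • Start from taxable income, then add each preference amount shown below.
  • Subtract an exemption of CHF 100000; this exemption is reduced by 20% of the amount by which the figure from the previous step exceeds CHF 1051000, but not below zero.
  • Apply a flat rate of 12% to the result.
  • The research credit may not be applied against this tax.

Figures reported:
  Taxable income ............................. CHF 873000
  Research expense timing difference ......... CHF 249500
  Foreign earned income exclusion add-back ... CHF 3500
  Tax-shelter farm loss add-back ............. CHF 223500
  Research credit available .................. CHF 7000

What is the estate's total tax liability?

CHF 170720

Regular income tax:
  CHF 239000 × 16% = CHF 38240
  CHF 634000 × 22% = CHF 139480
  → CHF 177720
  Less research credit CHF 7000 → CHF 170720

Parallel minimum levy:
  Adjusted income: CHF 873000 + CHF 249500 + CHF 3500 + CHF 223500 = CHF 1349500
  Exemption: CHF 100000 − 20% × (CHF 1349500 − CHF 1051000) = CHF 100000 − CHF 59700 = CHF 40300
  Base: CHF 1349500 − CHF 40300 = CHF 1309200
  CHF 1309200 × 12% = CHF 157104

CHF 170720 > CHF 157104, so the regular income tax governs.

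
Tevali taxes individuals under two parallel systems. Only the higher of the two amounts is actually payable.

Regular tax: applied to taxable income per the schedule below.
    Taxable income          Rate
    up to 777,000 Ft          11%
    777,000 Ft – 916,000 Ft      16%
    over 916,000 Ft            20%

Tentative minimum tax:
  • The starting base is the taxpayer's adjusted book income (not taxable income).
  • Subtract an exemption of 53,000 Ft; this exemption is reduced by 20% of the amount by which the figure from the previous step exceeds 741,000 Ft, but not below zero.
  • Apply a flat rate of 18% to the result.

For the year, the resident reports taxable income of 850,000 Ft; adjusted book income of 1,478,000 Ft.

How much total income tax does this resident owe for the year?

266,040 Ft

Tentative minimum tax:
  Base (adjusted book income): 1,478,000 Ft
  Exemption: 20% × (1,478,000 Ft − 741,000 Ft) = 147,400 Ft ≥ 53,000 Ft, so the exemption is fully phased out
  Base: 1,478,000 Ft − 0 Ft = 1,478,000 Ft
  1,478,000 Ft × 18% = 266,040 Ft

Regular tax:
  777,000 Ft × 11% = 85,470 Ft
  73,000 Ft × 16% = 11,680 Ft
  → 97,150 Ft

266,040 Ft > 97,150 Ft, so the tentative minimum tax is the binding amount.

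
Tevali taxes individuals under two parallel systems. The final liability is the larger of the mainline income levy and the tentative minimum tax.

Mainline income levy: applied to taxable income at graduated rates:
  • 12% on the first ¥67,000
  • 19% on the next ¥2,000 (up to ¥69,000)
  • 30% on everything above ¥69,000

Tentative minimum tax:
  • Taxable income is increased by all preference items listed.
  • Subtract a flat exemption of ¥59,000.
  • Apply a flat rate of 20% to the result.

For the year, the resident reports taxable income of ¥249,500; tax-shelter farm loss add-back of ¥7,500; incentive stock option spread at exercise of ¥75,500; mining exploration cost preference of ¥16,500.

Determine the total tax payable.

¥62,570

Tentative minimum tax:
  Adjusted income: ¥249,500 + ¥7,500 + ¥75,500 + ¥16,500 = ¥349,000
  Less exemption ¥59,000 → base ¥290,000
  ¥290,000 × 20% = ¥58,000

Mainline income levy:
  ¥67,000 × 12% = ¥8,040
  ¥2,000 × 19% = ¥380
  ¥180,500 × 30% = ¥54,150
  → ¥62,570

¥62,570 > ¥58,000, so the mainline income levy governs.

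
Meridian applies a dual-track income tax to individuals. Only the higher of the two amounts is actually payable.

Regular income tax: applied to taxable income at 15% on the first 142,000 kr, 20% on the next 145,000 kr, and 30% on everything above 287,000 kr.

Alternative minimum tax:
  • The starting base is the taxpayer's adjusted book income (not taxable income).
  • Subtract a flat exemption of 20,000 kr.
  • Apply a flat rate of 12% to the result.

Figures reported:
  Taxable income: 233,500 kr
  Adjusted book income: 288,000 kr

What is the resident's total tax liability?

Regular income tax:
  142,000 kr × 15% = 21,300 kr
  91,500 kr × 20% = 18,300 kr
  → 39,600 kr

Alternative minimum tax:
  Base (adjusted book income): 288,000 kr
  Less exemption 20,000 kr → base 268,000 kr
  268,000 kr × 12% = 32,160 kr

39,600 kr > 32,160 kr, so the regular income tax governs.

39,600 kr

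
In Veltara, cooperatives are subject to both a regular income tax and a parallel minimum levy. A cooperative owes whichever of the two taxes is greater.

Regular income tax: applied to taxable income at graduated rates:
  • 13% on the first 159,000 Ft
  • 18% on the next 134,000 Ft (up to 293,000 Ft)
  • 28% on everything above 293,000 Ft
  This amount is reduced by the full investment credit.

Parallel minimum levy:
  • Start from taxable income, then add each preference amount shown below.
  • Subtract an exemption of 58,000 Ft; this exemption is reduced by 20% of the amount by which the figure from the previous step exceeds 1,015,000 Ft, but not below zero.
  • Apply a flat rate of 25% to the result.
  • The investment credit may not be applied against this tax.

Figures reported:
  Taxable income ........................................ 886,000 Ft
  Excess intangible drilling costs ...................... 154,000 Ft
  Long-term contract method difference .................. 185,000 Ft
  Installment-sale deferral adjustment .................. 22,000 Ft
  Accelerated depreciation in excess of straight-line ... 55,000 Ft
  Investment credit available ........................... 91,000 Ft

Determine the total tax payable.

325,350 Ft

Regular income tax:
  159,000 Ft × 13% = 20,670 Ft
  134,000 Ft × 18% = 24,120 Ft
  593,000 Ft × 28% = 166,040 Ft
  → 210,830 Ft
  Less investment credit 91,000 Ft → 119,830 Ft

Parallel minimum levy:
  Adjusted income: 886,000 Ft + 154,000 Ft + 185,000 Ft + 22,000 Ft + 55,000 Ft = 1,302,000 Ft
  Exemption: 58,000 Ft − 20% × (1,302,000 Ft − 1,015,000 Ft) = 58,000 Ft − 57,400 Ft = 600 Ft
  Base: 1,302,000 Ft − 600 Ft = 1,301,400 Ft
  1,301,400 Ft × 25% = 325,350 Ft

325,350 Ft > 119,830 Ft, so the parallel minimum levy is the binding amount.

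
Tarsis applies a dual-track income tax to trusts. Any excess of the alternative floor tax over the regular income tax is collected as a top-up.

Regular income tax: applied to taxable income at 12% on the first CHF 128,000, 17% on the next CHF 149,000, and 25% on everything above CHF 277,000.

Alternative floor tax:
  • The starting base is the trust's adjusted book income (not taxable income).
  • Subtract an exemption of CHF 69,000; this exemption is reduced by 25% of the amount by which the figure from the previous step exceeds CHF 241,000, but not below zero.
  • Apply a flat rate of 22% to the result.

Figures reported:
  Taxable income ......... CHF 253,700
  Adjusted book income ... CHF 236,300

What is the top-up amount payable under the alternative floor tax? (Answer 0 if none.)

Regular income tax:
  CHF 128,000 × 12% = CHF 15,360
  CHF 125,700 × 17% = CHF 21,369
  → CHF 36,729

Alternative floor tax:
  Base (adjusted book income): CHF 236,300
  Exemption: CHF 236,300 ≤ CHF 241,000, so full CHF 69,000 applies
  Base: CHF 236,300 − CHF 69,000 = CHF 167,300
  CHF 167,300 × 22% = CHF 36,806

Excess of alternative floor tax over regular income tax: CHF 36,806 − CHF 36,729 = CHF 77.

CHF 77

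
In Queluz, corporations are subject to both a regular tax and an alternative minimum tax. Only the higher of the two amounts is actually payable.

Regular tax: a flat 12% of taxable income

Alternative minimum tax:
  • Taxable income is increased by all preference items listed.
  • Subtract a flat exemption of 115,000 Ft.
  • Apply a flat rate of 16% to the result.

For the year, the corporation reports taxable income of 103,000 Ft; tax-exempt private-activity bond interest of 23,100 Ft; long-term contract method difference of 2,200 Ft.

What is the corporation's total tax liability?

12,360 Ft

Alternative minimum tax:
  Adjusted income: 103,000 Ft + 23,100 Ft + 2,200 Ft = 128,300 Ft
  Less exemption 115,000 Ft → base 13,300 Ft
  13,300 Ft × 16% = 2,128 Ft

Regular tax:
  103,000 Ft × 12% = 12,360 Ft

12,360 Ft > 2,128 Ft, so the regular tax governs.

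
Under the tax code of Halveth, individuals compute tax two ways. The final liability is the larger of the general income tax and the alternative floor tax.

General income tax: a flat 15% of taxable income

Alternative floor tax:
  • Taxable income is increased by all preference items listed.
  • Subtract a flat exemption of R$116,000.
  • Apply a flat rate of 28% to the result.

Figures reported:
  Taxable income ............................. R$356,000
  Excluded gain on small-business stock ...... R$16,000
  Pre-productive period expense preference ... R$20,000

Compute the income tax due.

R$77,280

General income tax:
  R$356,000 × 15% = R$53,400

Alternative floor tax:
  Adjusted income: R$356,000 + R$16,000 + R$20,000 = R$392,000
  Less exemption R$116,000 → base R$276,000
  R$276,000 × 28% = R$77,280

R$77,280 > R$53,400, so the alternative floor tax is the binding amount.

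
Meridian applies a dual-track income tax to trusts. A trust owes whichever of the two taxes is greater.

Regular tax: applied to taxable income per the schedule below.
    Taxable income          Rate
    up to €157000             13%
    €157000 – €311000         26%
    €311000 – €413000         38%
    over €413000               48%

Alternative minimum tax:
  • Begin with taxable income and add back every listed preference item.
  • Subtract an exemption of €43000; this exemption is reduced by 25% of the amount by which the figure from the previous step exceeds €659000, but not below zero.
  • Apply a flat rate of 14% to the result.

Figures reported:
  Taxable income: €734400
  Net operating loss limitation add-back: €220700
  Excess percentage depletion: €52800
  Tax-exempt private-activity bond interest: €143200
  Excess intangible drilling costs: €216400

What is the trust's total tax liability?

€253482

Alternative minimum tax:
  Adjusted income: €734400 + €220700 + €52800 + €143200 + €216400 = €1367500
  Exemption: 25% × (€1367500 − €659000) = €177125 ≥ €43000, so the exemption is fully phased out
  Base: €1367500 − €0 = €1367500
  €1367500 × 14% = €191450

Regular tax:
  €157000 × 13% = €20410
  €154000 × 26% = €40040
  €102000 × 38% = €38760
  €321400 × 48% = €154272
  → €253482

€253482 > €191450, so the regular tax governs.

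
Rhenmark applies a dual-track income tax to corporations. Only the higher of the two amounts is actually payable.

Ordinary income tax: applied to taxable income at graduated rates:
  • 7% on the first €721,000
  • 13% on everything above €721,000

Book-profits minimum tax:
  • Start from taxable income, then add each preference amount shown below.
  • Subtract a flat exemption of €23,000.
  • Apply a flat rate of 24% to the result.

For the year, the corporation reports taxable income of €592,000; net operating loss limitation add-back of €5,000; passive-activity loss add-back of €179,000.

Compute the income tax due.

€180,720

Ordinary income tax:
  €592,000 × 7% = €41,440

Book-profits minimum tax:
  Adjusted income: €592,000 + €5,000 + €179,000 = €776,000
  Less exemption €23,000 → base €753,000
  €753,000 × 24% = €180,720

€180,720 > €41,440, so the book-profits minimum tax is the binding amount.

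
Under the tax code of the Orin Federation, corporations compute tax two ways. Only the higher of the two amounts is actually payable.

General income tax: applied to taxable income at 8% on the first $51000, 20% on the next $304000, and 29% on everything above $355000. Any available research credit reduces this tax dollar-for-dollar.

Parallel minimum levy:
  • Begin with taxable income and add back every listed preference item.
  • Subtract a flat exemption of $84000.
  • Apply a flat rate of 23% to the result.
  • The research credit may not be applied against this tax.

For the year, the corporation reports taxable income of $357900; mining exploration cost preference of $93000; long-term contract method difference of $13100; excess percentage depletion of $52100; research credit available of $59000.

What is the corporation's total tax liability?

$99383

Parallel minimum levy:
  Adjusted income: $357900 + $93000 + $13100 + $52100 = $516100
  Less exemption $84000 → base $432100
  $432100 × 23% = $99383

General income tax:
  $51000 × 8% = $4080
  $304000 × 20% = $60800
  $2900 × 29% = $841
  → $65721
  Less research credit $59000 → $6721

$99383 > $6721, so the parallel minimum levy is the binding amount.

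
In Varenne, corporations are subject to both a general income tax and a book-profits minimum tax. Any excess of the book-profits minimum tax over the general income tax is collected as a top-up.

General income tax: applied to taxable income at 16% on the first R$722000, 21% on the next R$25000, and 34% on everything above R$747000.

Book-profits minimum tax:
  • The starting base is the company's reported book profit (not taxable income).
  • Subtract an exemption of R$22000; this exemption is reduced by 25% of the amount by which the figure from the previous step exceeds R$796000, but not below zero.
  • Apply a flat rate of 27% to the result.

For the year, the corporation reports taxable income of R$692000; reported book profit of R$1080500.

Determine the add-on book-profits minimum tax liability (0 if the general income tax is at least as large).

R$181015

Book-profits minimum tax:
  Base (reported book profit): R$1080500
  Exemption: 25% × (R$1080500 − R$796000) = R$71125 ≥ R$22000, so the exemption is fully phased out
  Base: R$1080500 − R$0 = R$1080500
  R$1080500 × 27% = R$291735

General income tax:
  R$692000 × 16% = R$110720

Excess of book-profits minimum tax over general income tax: R$291735 − R$110720 = R$181015.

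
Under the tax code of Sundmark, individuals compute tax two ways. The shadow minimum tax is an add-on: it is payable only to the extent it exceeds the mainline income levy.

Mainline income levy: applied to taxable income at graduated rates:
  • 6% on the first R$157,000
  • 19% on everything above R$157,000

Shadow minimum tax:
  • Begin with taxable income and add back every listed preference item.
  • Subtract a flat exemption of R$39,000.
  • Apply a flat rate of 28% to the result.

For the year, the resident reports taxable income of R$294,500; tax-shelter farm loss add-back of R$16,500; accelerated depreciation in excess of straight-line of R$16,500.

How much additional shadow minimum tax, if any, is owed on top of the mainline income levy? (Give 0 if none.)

R$45,235

Mainline income levy:
  R$157,000 × 6% = R$9,420
  R$137,500 × 19% = R$26,125
  → R$35,545

Shadow minimum tax:
  Adjusted income: R$294,500 + R$16,500 + R$16,500 = R$327,500
  Less exemption R$39,000 → base R$288,500
  R$288,500 × 28% = R$80,780

Excess of shadow minimum tax over mainline income levy: R$80,780 − R$35,545 = R$45,235.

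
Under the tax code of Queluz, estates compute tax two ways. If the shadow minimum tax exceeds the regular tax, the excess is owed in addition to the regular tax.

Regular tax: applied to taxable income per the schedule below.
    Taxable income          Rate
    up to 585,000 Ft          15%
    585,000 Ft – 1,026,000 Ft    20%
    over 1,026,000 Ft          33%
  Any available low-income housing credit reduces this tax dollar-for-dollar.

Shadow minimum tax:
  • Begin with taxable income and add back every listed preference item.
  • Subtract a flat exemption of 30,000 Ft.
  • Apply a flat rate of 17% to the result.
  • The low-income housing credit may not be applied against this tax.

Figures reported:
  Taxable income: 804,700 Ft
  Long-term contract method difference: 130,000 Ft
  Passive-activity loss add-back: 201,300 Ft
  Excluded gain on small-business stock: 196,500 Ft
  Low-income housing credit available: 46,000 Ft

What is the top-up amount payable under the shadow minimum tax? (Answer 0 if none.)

Regular tax:
  585,000 Ft × 15% = 87,750 Ft
  219,700 Ft × 20% = 43,940 Ft
  → 131,690 Ft
  Less low-income housing credit 46,000 Ft → 85,690 Ft

Shadow minimum tax:
  Adjusted income: 804,700 Ft + 130,000 Ft + 201,300 Ft + 196,500 Ft = 1,332,500 Ft
  Less exemption 30,000 Ft → base 1,302,500 Ft
  1,302,500 Ft × 17% = 221,425 Ft

Excess of shadow minimum tax over regular tax: 221,425 Ft − 85,690 Ft = 135,735 Ft.

135,735 Ft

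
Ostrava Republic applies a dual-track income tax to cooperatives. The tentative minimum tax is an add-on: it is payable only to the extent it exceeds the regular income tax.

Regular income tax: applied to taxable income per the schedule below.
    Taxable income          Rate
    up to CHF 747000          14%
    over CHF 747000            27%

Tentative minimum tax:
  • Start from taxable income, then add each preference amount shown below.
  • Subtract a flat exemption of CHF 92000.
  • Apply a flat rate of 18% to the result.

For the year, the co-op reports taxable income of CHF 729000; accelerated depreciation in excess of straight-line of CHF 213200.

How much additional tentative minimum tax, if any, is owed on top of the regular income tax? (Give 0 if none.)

CHF 50976

Regular income tax:
  CHF 729000 × 14% = CHF 102060

Tentative minimum tax:
  Adjusted income: CHF 729000 + CHF 213200 = CHF 942200
  Less exemption CHF 92000 → base CHF 850200
  CHF 850200 × 18% = CHF 153036

Excess of tentative minimum tax over regular income tax: CHF 153036 − CHF 102060 = CHF 50976.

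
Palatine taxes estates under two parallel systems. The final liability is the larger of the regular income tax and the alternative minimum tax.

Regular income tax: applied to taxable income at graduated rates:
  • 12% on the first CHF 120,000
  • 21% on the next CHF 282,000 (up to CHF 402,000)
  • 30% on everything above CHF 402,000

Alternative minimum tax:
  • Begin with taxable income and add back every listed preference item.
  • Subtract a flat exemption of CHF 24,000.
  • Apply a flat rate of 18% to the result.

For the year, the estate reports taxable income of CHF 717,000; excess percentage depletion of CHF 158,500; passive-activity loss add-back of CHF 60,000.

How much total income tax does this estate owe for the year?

Regular income tax:
  CHF 120,000 × 12% = CHF 14,400
  CHF 282,000 × 21% = CHF 59,220
  CHF 315,000 × 30% = CHF 94,500
  → CHF 168,120

Alternative minimum tax:
  Adjusted income: CHF 717,000 + CHF 158,500 + CHF 60,000 = CHF 935,500
  Less exemption CHF 24,000 → base CHF 911,500
  CHF 911,500 × 18% = CHF 164,070

CHF 168,120 > CHF 164,070, so the regular income tax governs.

CHF 168,120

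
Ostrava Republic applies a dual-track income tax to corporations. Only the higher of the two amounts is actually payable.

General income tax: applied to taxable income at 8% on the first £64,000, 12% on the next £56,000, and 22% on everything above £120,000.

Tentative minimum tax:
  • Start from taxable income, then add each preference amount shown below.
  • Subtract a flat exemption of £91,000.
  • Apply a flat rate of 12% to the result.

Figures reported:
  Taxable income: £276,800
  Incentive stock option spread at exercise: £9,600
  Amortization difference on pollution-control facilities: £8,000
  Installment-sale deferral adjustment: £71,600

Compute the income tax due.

General income tax:
  £64,000 × 8% = £5,120
  £56,000 × 12% = £6,720
  £156,800 × 22% = £34,496
  → £46,336

Tentative minimum tax:
  Adjusted income: £276,800 + £9,600 + £8,000 + £71,600 = £366,000
  Less exemption £91,000 → base £275,000
  £275,000 × 12% = £33,000

£46,336 > £33,000, so the general income tax governs.

£46,336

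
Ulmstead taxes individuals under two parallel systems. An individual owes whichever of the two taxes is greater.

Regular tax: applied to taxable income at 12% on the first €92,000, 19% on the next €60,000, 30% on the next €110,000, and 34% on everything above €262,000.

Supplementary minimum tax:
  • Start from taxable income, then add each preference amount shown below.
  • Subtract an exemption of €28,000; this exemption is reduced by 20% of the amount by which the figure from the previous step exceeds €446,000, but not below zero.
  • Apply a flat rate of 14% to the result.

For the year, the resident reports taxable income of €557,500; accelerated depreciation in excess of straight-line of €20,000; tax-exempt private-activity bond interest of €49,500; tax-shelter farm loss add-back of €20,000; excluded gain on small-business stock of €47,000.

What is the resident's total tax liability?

€155,910

Regular tax:
  €92,000 × 12% = €11,040
  €60,000 × 19% = €11,400
  €110,000 × 30% = €33,000
  €295,500 × 34% = €100,470
  → €155,910

Supplementary minimum tax:
  Adjusted income: €557,500 + €20,000 + €49,500 + €20,000 + €47,000 = €694,000
  Exemption: 20% × (€694,000 − €446,000) = €49,600 ≥ €28,000, so the exemption is fully phased out
  Base: €694,000 − €0 = €694,000
  €694,000 × 14% = €97,160

€155,910 > €97,160, so the regular tax governs.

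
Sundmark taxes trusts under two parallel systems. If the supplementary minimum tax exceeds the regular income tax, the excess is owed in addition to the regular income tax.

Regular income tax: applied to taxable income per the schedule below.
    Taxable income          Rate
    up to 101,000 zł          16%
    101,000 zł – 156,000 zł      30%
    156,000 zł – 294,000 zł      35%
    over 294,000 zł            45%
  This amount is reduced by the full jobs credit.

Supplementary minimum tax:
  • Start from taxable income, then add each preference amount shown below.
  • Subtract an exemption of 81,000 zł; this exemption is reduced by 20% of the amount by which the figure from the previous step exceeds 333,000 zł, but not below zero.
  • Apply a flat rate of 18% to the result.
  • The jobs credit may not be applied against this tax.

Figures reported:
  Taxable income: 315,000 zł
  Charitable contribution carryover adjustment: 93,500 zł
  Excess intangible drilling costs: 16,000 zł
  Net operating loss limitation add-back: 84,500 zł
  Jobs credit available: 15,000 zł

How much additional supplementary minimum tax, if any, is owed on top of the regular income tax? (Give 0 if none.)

7,966 zł

Supplementary minimum tax:
  Adjusted income: 315,000 zł + 93,500 zł + 16,000 zł + 84,500 zł = 509,000 zł
  Exemption: 81,000 zł − 20% × (509,000 zł − 333,000 zł) = 81,000 zł − 35,200 zł = 45,800 zł
  Base: 509,000 zł − 45,800 zł = 463,200 zł
  463,200 zł × 18% = 83,376 zł

Regular income tax:
  101,000 zł × 16% = 16,160 zł
  55,000 zł × 30% = 16,500 zł
  138,000 zł × 35% = 48,300 zł
  21,000 zł × 45% = 9,450 zł
  → 90,410 zł
  Less jobs credit 15,000 zł → 75,410 zł

Excess of supplementary minimum tax over regular income tax: 83,376 zł − 75,410 zł = 7,966 zł.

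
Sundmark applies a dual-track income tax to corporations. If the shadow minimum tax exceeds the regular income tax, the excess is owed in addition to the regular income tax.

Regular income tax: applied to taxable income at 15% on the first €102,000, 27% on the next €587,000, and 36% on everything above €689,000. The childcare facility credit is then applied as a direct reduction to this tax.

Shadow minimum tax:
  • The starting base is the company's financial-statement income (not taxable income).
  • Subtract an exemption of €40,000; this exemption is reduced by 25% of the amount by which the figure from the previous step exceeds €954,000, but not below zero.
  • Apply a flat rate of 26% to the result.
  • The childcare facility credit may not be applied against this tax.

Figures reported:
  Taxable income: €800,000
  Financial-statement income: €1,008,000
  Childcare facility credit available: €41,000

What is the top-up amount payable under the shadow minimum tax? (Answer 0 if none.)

€82,440

Regular income tax:
  €102,000 × 15% = €15,300
  €587,000 × 27% = €158,490
  €111,000 × 36% = €39,960
  → €213,750
  Less childcare facility credit €41,000 → €172,750

Shadow minimum tax:
  Base (financial-statement income): €1,008,000
  Exemption: €40,000 − 25% × (€1,008,000 − €954,000) = €40,000 − €13,500 = €26,500
  Base: €1,008,000 − €26,500 = €981,500
  €981,500 × 26% = €255,190

Excess of shadow minimum tax over regular income tax: €255,190 − €172,750 = €82,440.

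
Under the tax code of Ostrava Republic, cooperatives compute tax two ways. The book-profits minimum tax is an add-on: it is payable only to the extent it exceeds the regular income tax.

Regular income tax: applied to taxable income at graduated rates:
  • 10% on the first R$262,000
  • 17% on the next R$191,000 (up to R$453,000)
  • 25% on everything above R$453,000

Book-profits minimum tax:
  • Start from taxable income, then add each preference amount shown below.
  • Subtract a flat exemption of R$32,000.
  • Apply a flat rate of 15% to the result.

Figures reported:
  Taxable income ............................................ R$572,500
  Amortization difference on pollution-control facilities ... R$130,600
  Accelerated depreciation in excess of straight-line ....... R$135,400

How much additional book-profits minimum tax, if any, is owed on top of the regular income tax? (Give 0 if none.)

R$32,430

Regular income tax:
  R$262,000 × 10% = R$26,200
  R$191,000 × 17% = R$32,470
  R$119,500 × 25% = R$29,875
  → R$88,545

Book-profits minimum tax:
  Adjusted income: R$572,500 + R$130,600 + R$135,400 = R$838,500
  Less exemption R$32,000 → base R$806,500
  R$806,500 × 15% = R$120,975

Excess of book-profits minimum tax over regular income tax: R$120,975 − R$88,545 = R$32,430.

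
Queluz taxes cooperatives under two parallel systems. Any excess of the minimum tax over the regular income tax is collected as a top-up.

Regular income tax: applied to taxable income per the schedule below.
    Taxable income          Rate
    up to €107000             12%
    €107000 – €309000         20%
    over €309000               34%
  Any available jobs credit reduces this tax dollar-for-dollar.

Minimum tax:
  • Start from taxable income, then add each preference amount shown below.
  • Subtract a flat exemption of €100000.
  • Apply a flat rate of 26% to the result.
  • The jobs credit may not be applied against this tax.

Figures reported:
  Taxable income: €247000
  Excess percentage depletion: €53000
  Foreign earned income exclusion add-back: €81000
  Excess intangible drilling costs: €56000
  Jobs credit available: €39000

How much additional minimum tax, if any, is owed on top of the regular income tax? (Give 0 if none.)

€85780

Regular income tax:
  €107000 × 12% = €12840
  €140000 × 20% = €28000
  → €40840
  Less jobs credit €39000 → €1840

Minimum tax:
  Adjusted income: €247000 + €53000 + €81000 + €56000 = €437000
  Less exemption €100000 → base €337000
  €337000 × 26% = €87620

Excess of minimum tax over regular income tax: €87620 − €1840 = €85780.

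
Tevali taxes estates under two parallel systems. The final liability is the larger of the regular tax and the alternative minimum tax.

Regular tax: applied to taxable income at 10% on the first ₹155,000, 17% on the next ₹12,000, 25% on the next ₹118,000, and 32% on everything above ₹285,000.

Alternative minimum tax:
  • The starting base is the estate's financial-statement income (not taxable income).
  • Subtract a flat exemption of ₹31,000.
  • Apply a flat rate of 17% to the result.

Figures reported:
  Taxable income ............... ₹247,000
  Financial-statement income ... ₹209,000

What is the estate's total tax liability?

₹37,540

Regular tax:
  ₹155,000 × 10% = ₹15,500
  ₹12,000 × 17% = ₹2,040
  ₹80,000 × 25% = ₹20,000
  → ₹37,540

Alternative minimum tax:
  Base (financial-statement income): ₹209,000
  Less exemption ₹31,000 → base ₹178,000
  ₹178,000 × 17% = ₹30,260

₹37,540 > ₹30,260, so the regular tax governs.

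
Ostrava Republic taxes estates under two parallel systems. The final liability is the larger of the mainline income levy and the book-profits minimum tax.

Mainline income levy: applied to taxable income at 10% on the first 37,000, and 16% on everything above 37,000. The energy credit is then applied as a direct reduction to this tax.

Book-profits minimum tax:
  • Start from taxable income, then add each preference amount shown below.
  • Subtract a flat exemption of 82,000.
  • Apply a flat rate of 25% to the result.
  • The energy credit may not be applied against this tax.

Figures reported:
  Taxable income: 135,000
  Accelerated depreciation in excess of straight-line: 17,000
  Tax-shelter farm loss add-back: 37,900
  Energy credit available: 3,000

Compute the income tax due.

26,975

Book-profits minimum tax:
  Adjusted income: 135,000 + 17,000 + 37,900 = 189,900
  Less exemption 82,000 → base 107,900
  107,900 × 25% = 26,975

Mainline income levy:
  37,000 × 10% = 3,700
  98,000 × 16% = 15,680
  → 19,380
  Less energy credit 3,000 → 16,380

26,975 > 16,380, so the book-profits minimum tax is the binding amount.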